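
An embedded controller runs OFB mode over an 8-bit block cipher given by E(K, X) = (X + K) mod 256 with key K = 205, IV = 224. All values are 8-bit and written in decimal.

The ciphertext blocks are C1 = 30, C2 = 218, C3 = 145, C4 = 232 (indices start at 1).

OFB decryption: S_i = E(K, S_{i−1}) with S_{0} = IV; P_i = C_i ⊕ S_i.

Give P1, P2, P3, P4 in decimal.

P1: S = E(K, 224) = 173; 30 ⊕ 173 = 179.
P2: S = E(K, 173) = 122; 218 ⊕ 122 = 160.
P3: S = E(K, 122) = 71; 145 ⊕ 71 = 214.
P4: S = E(K, 71) = 20; 232 ⊕ 20 = 252.

P1 = 179, P2 = 160, P3 = 214, P4 = 252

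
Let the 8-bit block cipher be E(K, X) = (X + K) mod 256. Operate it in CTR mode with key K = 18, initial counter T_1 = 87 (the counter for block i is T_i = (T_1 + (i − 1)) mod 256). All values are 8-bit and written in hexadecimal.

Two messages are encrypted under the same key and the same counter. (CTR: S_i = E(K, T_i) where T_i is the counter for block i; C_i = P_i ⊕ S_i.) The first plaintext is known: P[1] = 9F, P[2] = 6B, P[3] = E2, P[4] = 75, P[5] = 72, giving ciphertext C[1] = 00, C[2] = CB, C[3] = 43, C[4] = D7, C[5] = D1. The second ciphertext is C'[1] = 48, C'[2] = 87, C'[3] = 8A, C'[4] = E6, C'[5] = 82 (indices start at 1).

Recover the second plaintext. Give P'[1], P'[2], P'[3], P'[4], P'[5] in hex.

P'[1] = D7, P'[2] = 27, P'[3] = 2B, P'[4] = 44, P'[5] = 21

In CTR with a reused counter, both messages share the same keystream S_i, so C_i ⊕ C'_i = P_i ⊕ P'_i and thus P'_i = P_i ⊕ C_i ⊕ C'_i.
P'[1]: 9F ⊕ 00 ⊕ 48 = D7.
P'[2]: 6B ⊕ CB ⊕ 87 = 27.
P'[3]: E2 ⊕ 43 ⊕ 8A = 2B.
P'[4]: 75 ⊕ D7 ⊕ E6 = 44.
P'[5]: 72 ⊕ D1 ⊕ 82 = 21.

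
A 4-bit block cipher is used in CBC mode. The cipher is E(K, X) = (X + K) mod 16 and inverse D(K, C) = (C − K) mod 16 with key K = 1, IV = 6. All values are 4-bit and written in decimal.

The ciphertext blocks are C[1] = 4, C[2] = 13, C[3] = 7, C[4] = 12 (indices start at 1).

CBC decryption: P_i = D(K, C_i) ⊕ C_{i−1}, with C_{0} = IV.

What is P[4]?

P[4] = 12

P[4]: D(K, 12) = 11; 11 ⊕ 7 = 12.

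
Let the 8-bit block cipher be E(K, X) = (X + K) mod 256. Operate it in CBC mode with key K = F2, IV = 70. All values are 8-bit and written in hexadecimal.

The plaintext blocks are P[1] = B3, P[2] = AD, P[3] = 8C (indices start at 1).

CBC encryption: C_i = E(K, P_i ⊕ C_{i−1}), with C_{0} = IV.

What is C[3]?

C[3] = 78

C[1]: P[1] ⊕ 70 = C3; E(K, C3) = B5.
C[2]: P[2] ⊕ B5 = 18; E(K, 18) = 0A.
C[3]: P[3] ⊕ 0A = 86; E(K, 86) = 78.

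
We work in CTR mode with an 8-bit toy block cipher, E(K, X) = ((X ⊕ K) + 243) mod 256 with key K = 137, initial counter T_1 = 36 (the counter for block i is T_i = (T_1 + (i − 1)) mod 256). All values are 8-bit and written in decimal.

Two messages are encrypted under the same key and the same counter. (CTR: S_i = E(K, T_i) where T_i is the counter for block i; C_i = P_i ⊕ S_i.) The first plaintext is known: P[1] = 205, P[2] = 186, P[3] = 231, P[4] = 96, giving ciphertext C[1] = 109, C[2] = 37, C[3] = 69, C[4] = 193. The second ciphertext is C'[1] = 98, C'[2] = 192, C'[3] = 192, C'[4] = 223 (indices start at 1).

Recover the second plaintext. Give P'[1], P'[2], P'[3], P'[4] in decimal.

P'[1] = 194, P'[2] = 95, P'[3] = 98, P'[4] = 126

In CTR with a reused counter, both messages share the same keystream S_i, so C_i ⊕ C'_i = P_i ⊕ P'_i and thus P'_i = P_i ⊕ C_i ⊕ C'_i.
P'[1]: 205 ⊕ 109 ⊕ 98 = 194.
P'[2]: 186 ⊕ 37 ⊕ 192 = 95.
P'[3]: 231 ⊕ 69 ⊕ 192 = 98.
P'[4]: 96 ⊕ 193 ⊕ 223 = 126.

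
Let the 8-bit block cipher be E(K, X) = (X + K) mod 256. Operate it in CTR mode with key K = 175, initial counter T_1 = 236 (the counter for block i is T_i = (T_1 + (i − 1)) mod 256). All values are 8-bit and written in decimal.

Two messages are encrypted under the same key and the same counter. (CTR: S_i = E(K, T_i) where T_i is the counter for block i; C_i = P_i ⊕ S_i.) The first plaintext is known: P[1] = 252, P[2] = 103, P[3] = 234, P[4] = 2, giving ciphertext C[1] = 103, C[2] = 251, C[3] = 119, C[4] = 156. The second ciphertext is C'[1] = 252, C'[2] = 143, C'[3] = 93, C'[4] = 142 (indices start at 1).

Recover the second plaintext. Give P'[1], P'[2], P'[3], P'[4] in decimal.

P'[1] = 103, P'[2] = 19, P'[3] = 192, P'[4] = 16

In CTR with a reused counter, both messages share the same keystream S_i, so C_i ⊕ C'_i = P_i ⊕ P'_i and thus P'_i = P_i ⊕ C_i ⊕ C'_i.
P'[1]: 252 ⊕ 103 ⊕ 252 = 103.
P'[2]: 103 ⊕ 251 ⊕ 143 = 19.
P'[3]: 234 ⊕ 119 ⊕ 93 = 192.
P'[4]: 2 ⊕ 156 ⊕ 142 = 16.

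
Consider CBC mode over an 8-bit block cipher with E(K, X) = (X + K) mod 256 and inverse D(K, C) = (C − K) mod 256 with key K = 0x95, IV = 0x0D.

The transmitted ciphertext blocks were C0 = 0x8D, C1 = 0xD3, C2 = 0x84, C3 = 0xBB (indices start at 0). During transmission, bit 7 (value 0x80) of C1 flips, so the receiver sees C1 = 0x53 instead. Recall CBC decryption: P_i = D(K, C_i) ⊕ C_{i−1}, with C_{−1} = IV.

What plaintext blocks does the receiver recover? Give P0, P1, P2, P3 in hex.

Only C1 changed, to 0x53. In CBC, a change in C_i garbles P_i and flips the same bit in P_{i+1}. Decrypting the received ciphertext:
P0: D(K, 0x8D) = 0xF8; 0xF8 ⊕ 0x0D = 0xF5.
P1: D(K, 0x53) = 0xBE; 0xBE ⊕ 0x8D = 0x33.
P2: D(K, 0x84) = 0xEF; 0xEF ⊕ 0x53 = 0xBC.
P3: D(K, 0xBB) = 0x26; 0x26 ⊕ 0x84 = 0xA2.
Blocks that differ from the original plaintext: P1, P2.

P0 = 0xF5, P1 = 0x33, P2 = 0xBC, P3 = 0xA2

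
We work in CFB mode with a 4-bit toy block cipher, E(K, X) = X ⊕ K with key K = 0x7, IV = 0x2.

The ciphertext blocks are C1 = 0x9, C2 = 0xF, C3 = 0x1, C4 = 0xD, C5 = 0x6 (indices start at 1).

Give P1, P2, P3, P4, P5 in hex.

CFB decryption: P_i = C_i ⊕ E(K, C_{i−1}), with C_{0} = IV.
P1: E(K, 0x2) = 0x5; 0x9 ⊕ 0x5 = 0xC.
P2: E(K, 0x9) = 0xE; 0xF ⊕ 0xE = 0x1.
P3: E(K, 0xF) = 0x8; 0x1 ⊕ 0x8 = 0x9.
P4: E(K, 0x1) = 0x6; 0xD ⊕ 0x6 = 0xB.
P5: E(K, 0xD) = 0xA; 0x6 ⊕ 0xA = 0xC.

P1 = 0xC, P2 = 0x1, P3 = 0x9, P4 = 0xB, P5 = 0xC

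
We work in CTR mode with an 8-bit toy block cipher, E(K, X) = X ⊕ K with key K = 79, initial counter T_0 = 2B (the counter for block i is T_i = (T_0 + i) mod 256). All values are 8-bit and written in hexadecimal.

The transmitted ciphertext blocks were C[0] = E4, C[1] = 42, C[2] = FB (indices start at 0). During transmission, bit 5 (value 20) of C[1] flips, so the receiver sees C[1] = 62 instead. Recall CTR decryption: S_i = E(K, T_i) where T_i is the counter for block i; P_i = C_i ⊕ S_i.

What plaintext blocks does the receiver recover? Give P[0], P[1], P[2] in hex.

Only C[1] changed, to 62. In CTR, a change in C_i flips the same bit in P_i only; the keystream is unaffected. Decrypting the received ciphertext:
P[0]: T = 2B, S = E(K, T) = 52; E4 ⊕ 52 = B6.
P[1]: T = 2C, S = E(K, T) = 55; 62 ⊕ 55 = 37.
P[2]: T = 2D, S = E(K, T) = 54; FB ⊕ 54 = AF.
Blocks that differ from the original plaintext: P[1].

P[0] = B6, P[1] = 37, P[2] = AF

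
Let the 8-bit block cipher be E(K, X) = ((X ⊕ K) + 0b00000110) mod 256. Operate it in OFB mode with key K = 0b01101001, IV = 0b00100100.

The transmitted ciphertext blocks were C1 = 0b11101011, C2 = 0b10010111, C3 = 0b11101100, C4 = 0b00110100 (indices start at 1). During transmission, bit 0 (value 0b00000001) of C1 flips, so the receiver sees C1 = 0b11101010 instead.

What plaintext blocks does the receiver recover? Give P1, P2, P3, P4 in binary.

P1 = 0b10111001, P2 = 0b11010111, P3 = 0b11000011, P4 = 0b01111000

OFB decryption: S_i = E(K, S_{i−1}) with S_{0} = IV; P_i = C_i ⊕ S_i.
Only C1 changed, to 0b11101010. In OFB, a change in C_i flips the same bit in P_i only; the keystream is unaffected. Decrypting the received ciphertext:
P1: S = E(K, 0b00100100) = 0b01010011; 0b11101010 ⊕ 0b01010011 = 0b10111001.
P2: S = E(K, 0b01010011) = 0b01000000; 0b10010111 ⊕ 0b01000000 = 0b11010111.
P3: S = E(K, 0b01000000) = 0b00101111; 0b11101100 ⊕ 0b00101111 = 0b11000011.
P4: S = E(K, 0b00101111) = 0b01001100; 0b00110100 ⊕ 0b01001100 = 0b01111000.
Blocks that differ from the original plaintext: P1.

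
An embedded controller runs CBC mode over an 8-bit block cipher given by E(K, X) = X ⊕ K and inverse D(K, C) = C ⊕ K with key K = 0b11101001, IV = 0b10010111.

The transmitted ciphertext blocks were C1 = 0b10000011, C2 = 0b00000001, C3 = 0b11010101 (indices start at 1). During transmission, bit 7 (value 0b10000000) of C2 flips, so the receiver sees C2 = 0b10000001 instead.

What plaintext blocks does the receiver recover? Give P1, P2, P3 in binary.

CBC decryption: P_i = D(K, C_i) ⊕ C_{i−1}, with C_{0} = IV.
Only C2 changed, to 0b10000001. In CBC, a change in C_i garbles P_i and flips the same bit in P_{i+1}. Decrypting the received ciphertext:
P1: D(K, 0b10000011) = 0b01101010; 0b01101010 ⊕ 0b10010111 = 0b11111101.
P2: D(K, 0b10000001) = 0b01101000; 0b01101000 ⊕ 0b10000011 = 0b11101011.
P3: D(K, 0b11010101) = 0b00111100; 0b00111100 ⊕ 0b10000001 = 0b10111101.
Blocks that differ from the original plaintext: P2, P3.

P1 = 0b11111101, P2 = 0b11101011, P3 = 0b10111101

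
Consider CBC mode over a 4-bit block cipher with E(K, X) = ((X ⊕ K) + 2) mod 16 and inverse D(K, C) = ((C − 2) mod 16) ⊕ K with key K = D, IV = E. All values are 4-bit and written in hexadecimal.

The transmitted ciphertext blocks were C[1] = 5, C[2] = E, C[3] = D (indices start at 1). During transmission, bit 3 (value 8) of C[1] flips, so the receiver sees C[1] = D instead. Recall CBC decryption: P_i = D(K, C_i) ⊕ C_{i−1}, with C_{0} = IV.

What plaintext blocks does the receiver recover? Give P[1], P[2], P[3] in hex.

P[1] = 8, P[2] = C, P[3] = 8

Only C[1] changed, to D. In CBC, a change in C_i garbles P_i and flips the same bit in P_{i+1}. Decrypting the received ciphertext:
P[1]: D(K, D) = 6; 6 ⊕ E = 8.
P[2]: D(K, E) = 1; 1 ⊕ D = C.
P[3]: D(K, D) = 6; 6 ⊕ E = 8.
Blocks that differ from the original plaintext: P[1], P[2].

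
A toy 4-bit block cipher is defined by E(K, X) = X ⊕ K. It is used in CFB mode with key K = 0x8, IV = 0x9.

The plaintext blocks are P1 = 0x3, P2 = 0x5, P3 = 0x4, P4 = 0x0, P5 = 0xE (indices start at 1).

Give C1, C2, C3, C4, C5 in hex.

C1 = 0x2, C2 = 0xF, C3 = 0x3, C4 = 0xB, C5 = 0xD

CFB encryption: C_i = P_i ⊕ E(K, C_{i−1}), with C_{0} = IV.
C1: E(K, 0x9) = 0x1; 0x3 ⊕ 0x1 = 0x2.
C2: E(K, 0x2) = 0xA; 0x5 ⊕ 0xA = 0xF.
C3: E(K, 0xF) = 0x7; 0x4 ⊕ 0x7 = 0x3.
C4: E(K, 0x3) = 0xB; 0x0 ⊕ 0xB = 0xB.
C5: E(K, 0xB) = 0x3; 0xE ⊕ 0x3 = 0xD.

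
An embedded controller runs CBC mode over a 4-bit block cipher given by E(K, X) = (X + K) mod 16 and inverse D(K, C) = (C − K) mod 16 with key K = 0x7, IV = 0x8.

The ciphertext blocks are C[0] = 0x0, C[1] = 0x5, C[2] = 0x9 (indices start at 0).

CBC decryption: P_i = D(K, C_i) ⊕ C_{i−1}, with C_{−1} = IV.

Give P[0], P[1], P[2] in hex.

P[0] = 0x1, P[1] = 0xE, P[2] = 0x7

P[0]: D(K, 0x0) = 0x9; 0x9 ⊕ 0x8 = 0x1.
P[1]: D(K, 0x5) = 0xE; 0xE ⊕ 0x0 = 0xE.
P[2]: D(K, 0x9) = 0x2; 0x2 ⊕ 0x5 = 0x7.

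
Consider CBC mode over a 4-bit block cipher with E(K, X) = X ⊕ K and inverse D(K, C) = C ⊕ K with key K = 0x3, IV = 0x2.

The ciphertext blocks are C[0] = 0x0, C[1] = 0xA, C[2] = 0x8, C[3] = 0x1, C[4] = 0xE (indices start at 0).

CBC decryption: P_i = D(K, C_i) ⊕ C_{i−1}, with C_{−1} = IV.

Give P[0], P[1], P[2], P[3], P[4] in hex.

P[0]: D(K, 0x0) = 0x3; 0x3 ⊕ 0x2 = 0x1.
P[1]: D(K, 0xA) = 0x9; 0x9 ⊕ 0x0 = 0x9.
P[2]: D(K, 0x8) = 0xB; 0xB ⊕ 0xA = 0x1.
P[3]: D(K, 0x1) = 0x2; 0x2 ⊕ 0x8 = 0xA.
P[4]: D(K, 0xE) = 0xD; 0xD ⊕ 0x1 = 0xC.

P[0] = 0x1, P[1] = 0x9, P[2] = 0x1, P[3] = 0xA, P[4] = 0xC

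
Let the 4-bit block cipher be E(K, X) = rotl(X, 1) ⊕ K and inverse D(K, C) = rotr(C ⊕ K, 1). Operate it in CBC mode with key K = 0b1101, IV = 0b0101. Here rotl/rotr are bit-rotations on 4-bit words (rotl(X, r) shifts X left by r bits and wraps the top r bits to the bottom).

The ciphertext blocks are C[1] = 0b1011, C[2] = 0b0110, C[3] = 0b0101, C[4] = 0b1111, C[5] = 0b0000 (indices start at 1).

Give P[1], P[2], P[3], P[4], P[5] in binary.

CBC decryption: P_i = D(K, C_i) ⊕ C_{i−1}, with C_{0} = IV.
P[1]: D(K, 0b1011) = 0b0011; 0b0011 ⊕ 0b0101 = 0b0110.
P[2]: D(K, 0b0110) = 0b1101; 0b1101 ⊕ 0b1011 = 0b0110.
P[3]: D(K, 0b0101) = 0b0100; 0b0100 ⊕ 0b0110 = 0b0010.
P[4]: D(K, 0b1111) = 0b0001; 0b0001 ⊕ 0b0101 = 0b0100.
P[5]: D(K, 0b0000) = 0b1110; 0b1110 ⊕ 0b1111 = 0b0001.

P[1] = 0b0110, P[2] = 0b0110, P[3] = 0b0010, P[4] = 0b0100, P[5] = 0b0001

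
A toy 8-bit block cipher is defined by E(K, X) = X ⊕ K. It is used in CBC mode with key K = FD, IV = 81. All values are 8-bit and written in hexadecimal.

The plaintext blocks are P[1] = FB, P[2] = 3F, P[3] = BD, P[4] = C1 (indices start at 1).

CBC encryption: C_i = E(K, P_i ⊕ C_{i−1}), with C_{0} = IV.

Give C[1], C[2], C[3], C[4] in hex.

C[1] = 87, C[2] = 45, C[3] = 05, C[4] = 39

C[1]: P[1] ⊕ 81 = 7A; E(K, 7A) = 87.
C[2]: P[2] ⊕ 87 = B8; E(K, B8) = 45.
C[3]: P[3] ⊕ 45 = F8; E(K, F8) = 05.
C[4]: P[4] ⊕ 05 = C4; E(K, C4) = 39.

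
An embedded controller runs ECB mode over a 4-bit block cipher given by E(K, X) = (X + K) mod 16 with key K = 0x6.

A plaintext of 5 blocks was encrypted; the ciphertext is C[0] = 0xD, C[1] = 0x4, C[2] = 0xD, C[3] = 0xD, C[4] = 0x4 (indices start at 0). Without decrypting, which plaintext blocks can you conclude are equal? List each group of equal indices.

ECB encrypts each block independently with the same key, so equal ciphertext blocks imply equal plaintext blocks.
C[0] = C[2] = C[3] = 0xD, so P[0] = P[2] = P[3].
C[1] = C[4] = 0x4, so P[1] = P[4].

P[0] = P[2] = P[3]; P[1] = P[4]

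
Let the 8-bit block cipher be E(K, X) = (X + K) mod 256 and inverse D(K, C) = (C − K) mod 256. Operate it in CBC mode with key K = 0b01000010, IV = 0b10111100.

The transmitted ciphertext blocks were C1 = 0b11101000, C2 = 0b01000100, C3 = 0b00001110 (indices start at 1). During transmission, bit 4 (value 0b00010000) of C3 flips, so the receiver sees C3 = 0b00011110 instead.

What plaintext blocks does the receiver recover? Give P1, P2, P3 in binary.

P1 = 0b00011010, P2 = 0b11101010, P3 = 0b10011000

CBC decryption: P_i = D(K, C_i) ⊕ C_{i−1}, with C_{0} = IV.
Only C3 changed, to 0b00011110. In CBC, a change in C_i garbles P_i and flips the same bit in P_{i+1}. Decrypting the received ciphertext:
P1: D(K, 0b11101000) = 0b10100110; 0b10100110 ⊕ 0b10111100 = 0b00011010.
P2: D(K, 0b01000100) = 0b00000010; 0b00000010 ⊕ 0b11101000 = 0b11101010.
P3: D(K, 0b00011110) = 0b11011100; 0b11011100 ⊕ 0b01000100 = 0b10011000.
Blocks that differ from the original plaintext: P3.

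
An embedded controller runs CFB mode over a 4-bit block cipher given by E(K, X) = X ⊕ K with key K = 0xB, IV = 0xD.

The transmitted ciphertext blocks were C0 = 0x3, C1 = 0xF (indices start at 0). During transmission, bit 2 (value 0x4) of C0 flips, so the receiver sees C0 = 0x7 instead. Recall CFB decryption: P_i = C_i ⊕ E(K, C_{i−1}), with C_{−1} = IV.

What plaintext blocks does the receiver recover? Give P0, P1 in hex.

P0 = 0x1, P1 = 0x3

Only C0 changed, to 0x7. In CFB, a change in C_i flips the same bit in P_i and garbles P_{i+1}. Decrypting the received ciphertext:
P0: E(K, 0xD) = 0x6; 0x7 ⊕ 0x6 = 0x1.
P1: E(K, 0x7) = 0xC; 0xF ⊕ 0xC = 0x3.
Blocks that differ from the original plaintext: P0, P1.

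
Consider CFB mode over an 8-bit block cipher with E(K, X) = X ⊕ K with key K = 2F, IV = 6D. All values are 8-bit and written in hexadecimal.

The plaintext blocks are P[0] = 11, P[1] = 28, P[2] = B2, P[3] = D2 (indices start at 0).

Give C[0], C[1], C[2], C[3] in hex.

CFB encryption: C_i = P_i ⊕ E(K, C_{i−1}), with C_{−1} = IV.
C[0]: E(K, 6D) = 42; 11 ⊕ 42 = 53.
C[1]: E(K, 53) = 7C; 28 ⊕ 7C = 54.
C[2]: E(K, 54) = 7B; B2 ⊕ 7B = C9.
C[3]: E(K, C9) = E6; D2 ⊕ E6 = 34.

C[0] = 53, C[1] = 54, C[2] = C9, C[3] = 34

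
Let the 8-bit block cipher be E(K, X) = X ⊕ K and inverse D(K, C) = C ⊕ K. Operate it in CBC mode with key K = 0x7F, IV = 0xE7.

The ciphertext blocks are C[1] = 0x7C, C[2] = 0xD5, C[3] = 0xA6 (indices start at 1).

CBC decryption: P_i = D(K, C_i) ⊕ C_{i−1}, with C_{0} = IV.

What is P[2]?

P[2]: D(K, 0xD5) = 0xAA; 0xAA ⊕ 0x7C = 0xD6.

P[2] = 0xD6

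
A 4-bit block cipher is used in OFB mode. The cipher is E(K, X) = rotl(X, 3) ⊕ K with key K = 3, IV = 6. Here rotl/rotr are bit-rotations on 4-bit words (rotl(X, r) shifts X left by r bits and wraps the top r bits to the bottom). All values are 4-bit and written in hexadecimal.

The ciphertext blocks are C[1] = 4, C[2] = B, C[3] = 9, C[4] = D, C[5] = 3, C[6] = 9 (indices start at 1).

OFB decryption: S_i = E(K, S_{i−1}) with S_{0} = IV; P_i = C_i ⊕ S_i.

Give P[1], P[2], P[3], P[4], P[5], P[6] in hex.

P[1]: S = E(K, 6) = 0; 4 ⊕ 0 = 4.
P[2]: S = E(K, 0) = 3; B ⊕ 3 = 8.
P[3]: S = E(K, 3) = A; 9 ⊕ A = 3.
P[4]: S = E(K, A) = 6; D ⊕ 6 = B.
P[5]: S = E(K, 6) = 0; 3 ⊕ 0 = 3.
P[6]: S = E(K, 0) = 3; 9 ⊕ 3 = A.

P[1] = 4, P[2] = 8, P[3] = 3, P[4] = B, P[5] = 3, P[6] = A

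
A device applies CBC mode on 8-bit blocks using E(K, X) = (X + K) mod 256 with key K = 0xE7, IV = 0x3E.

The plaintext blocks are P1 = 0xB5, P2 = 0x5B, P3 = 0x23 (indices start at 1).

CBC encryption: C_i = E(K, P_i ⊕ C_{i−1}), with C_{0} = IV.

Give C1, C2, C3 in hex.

C1 = 0x72, C2 = 0x10, C3 = 0x1A

C1: P1 ⊕ 0x3E = 0x8B; E(K, 0x8B) = 0x72.
C2: P2 ⊕ 0x72 = 0x29; E(K, 0x29) = 0x10.
C3: P3 ⊕ 0x10 = 0x33; E(K, 0x33) = 0x1A.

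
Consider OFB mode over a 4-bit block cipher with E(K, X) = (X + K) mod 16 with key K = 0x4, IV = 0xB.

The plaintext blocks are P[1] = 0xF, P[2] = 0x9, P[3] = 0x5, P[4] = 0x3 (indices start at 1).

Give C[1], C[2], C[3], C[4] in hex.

OFB encryption: S_i = E(K, S_{i−1}) with S_{0} = IV; C_i = P_i ⊕ S_i.
C[1]: S = E(K, 0xB) = 0xF; 0xF ⊕ 0xF = 0x0.
C[2]: S = E(K, 0xF) = 0x3; 0x9 ⊕ 0x3 = 0xA.
C[3]: S = E(K, 0x3) = 0x7; 0x5 ⊕ 0x7 = 0x2.
C[4]: S = E(K, 0x7) = 0xB; 0x3 ⊕ 0xB = 0x8.

C[1] = 0x0, C[2] = 0xA, C[3] = 0x2, C[4] = 0x8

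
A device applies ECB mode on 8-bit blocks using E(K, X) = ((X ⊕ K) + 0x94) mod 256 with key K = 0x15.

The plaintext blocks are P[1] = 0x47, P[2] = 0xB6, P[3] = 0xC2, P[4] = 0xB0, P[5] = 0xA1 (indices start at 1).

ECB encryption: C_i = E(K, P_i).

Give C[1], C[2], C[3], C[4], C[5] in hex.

C[1]: E(K, 0x47) = 0xE6.
C[2]: E(K, 0xB6) = 0x37.
C[3]: E(K, 0xC2) = 0x6B.
C[4]: E(K, 0xB0) = 0x39.
C[5]: E(K, 0xA1) = 0x48.

C[1] = 0xE6, C[2] = 0x37, C[3] = 0x6B, C[4] = 0x39, C[5] = 0x48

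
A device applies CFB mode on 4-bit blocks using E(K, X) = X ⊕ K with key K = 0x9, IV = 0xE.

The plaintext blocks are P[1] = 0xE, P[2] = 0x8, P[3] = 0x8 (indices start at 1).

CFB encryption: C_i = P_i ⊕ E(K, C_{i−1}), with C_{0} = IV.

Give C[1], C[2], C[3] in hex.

C[1]: E(K, 0xE) = 0x7; 0xE ⊕ 0x7 = 0x9.
C[2]: E(K, 0x9) = 0x0; 0x8 ⊕ 0x0 = 0x8.
C[3]: E(K, 0x8) = 0x1; 0x8 ⊕ 0x1 = 0x9.

C[1] = 0x9, C[2] = 0x8, C[3] = 0x9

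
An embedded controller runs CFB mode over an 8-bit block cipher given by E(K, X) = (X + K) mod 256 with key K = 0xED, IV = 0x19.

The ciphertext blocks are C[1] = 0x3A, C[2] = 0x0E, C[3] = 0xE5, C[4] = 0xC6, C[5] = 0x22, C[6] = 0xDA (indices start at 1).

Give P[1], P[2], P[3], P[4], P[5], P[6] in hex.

CFB decryption: P_i = C_i ⊕ E(K, C_{i−1}), with C_{0} = IV.
P[1]: E(K, 0x19) = 0x06; 0x3A ⊕ 0x06 = 0x3C.
P[2]: E(K, 0x3A) = 0x27; 0x0E ⊕ 0x27 = 0x29.
P[3]: E(K, 0x0E) = 0xFB; 0xE5 ⊕ 0xFB = 0x1E.
P[4]: E(K, 0xE5) = 0xD2; 0xC6 ⊕ 0xD2 = 0x14.
P[5]: E(K, 0xC6) = 0xB3; 0x22 ⊕ 0xB3 = 0x91.
P[6]: E(K, 0x22) = 0x0F; 0xDA ⊕ 0x0F = 0xD5.

P[1] = 0x3C, P[2] = 0x29, P[3] = 0x1E, P[4] = 0x14, P[5] = 0x91, P[6] = 0xD5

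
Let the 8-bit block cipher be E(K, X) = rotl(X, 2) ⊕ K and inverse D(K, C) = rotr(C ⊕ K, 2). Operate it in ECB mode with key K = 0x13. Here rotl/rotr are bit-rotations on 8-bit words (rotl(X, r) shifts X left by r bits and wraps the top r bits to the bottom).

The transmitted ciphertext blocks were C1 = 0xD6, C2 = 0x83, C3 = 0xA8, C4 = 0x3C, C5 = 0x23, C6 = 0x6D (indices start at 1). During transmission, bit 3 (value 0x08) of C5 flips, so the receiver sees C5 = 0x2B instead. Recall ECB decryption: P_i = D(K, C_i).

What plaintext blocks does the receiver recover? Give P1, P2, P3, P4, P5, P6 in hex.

Only C5 changed, to 0x2B. In ECB, a change in C_i affects only P_i. Decrypting the received ciphertext:
P1: D(K, 0xD6) = 0x71.
P2: D(K, 0x83) = 0x24.
P3: D(K, 0xA8) = 0xEE.
P4: D(K, 0x3C) = 0xCB.
P5: D(K, 0x2B) = 0x0E.
P6: D(K, 0x6D) = 0x9F.
Blocks that differ from the original plaintext: P5.

P1 = 0x71, P2 = 0x24, P3 = 0xEE, P4 = 0xCB, P5 = 0x0E, P6 = 0x9F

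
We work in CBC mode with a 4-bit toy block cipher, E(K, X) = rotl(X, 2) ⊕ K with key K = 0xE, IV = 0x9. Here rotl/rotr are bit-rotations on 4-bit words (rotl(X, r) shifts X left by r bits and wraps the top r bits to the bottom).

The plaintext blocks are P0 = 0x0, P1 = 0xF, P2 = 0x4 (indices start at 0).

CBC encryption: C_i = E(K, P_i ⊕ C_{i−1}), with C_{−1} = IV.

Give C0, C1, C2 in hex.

C0 = 0x8, C1 = 0x3, C2 = 0x3

C0: P0 ⊕ 0x9 = 0x9; E(K, 0x9) = 0x8.
C1: P1 ⊕ 0x8 = 0x7; E(K, 0x7) = 0x3.
C2: P2 ⊕ 0x3 = 0x7; E(K, 0x7) = 0x3.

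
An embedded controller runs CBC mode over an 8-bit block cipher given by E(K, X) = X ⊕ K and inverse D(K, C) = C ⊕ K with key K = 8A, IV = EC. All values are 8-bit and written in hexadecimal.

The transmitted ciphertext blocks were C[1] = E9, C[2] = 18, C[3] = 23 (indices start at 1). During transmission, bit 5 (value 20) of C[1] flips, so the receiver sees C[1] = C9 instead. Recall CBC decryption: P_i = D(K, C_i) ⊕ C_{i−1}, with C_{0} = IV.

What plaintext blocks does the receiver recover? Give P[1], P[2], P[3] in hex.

Only C[1] changed, to C9. In CBC, a change in C_i garbles P_i and flips the same bit in P_{i+1}. Decrypting the received ciphertext:
P[1]: D(K, C9) = 43; 43 ⊕ EC = AF.
P[2]: D(K, 18) = 92; 92 ⊕ C9 = 5B.
P[3]: D(K, 23) = A9; A9 ⊕ 18 = B1.
Blocks that differ from the original plaintext: P[1], P[2].

P[1] = AF, P[2] = 5B, P[3] = B1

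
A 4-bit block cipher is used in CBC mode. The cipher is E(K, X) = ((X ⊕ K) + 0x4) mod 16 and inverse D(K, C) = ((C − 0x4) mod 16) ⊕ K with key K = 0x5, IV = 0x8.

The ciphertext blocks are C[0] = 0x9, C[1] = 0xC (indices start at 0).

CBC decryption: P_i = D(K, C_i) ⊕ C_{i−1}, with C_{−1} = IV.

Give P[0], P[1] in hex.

P[0]: D(K, 0x9) = 0x0; 0x0 ⊕ 0x8 = 0x8.
P[1]: D(K, 0xC) = 0xD; 0xD ⊕ 0x9 = 0x4.

P[0] = 0x8, P[1] = 0x4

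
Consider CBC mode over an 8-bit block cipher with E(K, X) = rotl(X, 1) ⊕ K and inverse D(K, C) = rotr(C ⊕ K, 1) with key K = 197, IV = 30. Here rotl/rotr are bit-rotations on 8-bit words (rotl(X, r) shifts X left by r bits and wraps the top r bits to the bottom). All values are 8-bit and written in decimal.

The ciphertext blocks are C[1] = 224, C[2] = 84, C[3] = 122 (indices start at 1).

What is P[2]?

CBC decryption: P_i = D(K, C_i) ⊕ C_{i−1}, with C_{0} = IV.
P[2]: D(K, 84) = 200; 200 ⊕ 224 = 40.

P[2] = 40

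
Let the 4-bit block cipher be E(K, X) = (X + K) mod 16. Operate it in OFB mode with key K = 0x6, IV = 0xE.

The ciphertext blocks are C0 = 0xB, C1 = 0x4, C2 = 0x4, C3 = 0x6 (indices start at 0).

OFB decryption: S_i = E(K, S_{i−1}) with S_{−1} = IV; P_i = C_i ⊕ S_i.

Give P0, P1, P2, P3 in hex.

P0 = 0xF, P1 = 0xE, P2 = 0x4, P3 = 0x0

P0: S = E(K, 0xE) = 0x4; 0xB ⊕ 0x4 = 0xF.
P1: S = E(K, 0x4) = 0xA; 0x4 ⊕ 0xA = 0xE.
P2: S = E(K, 0xA) = 0x0; 0x4 ⊕ 0x0 = 0x4.
P3: S = E(K, 0x0) = 0x6; 0x6 ⊕ 0x6 = 0x0.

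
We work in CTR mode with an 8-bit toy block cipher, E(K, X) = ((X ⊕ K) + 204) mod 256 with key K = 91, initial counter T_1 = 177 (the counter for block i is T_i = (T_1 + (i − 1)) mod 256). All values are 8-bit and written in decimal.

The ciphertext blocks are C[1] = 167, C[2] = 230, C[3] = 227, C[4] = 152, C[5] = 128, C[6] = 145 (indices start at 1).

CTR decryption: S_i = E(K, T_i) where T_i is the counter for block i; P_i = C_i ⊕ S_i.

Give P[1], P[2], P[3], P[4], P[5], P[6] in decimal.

P[1] = 17, P[2] = 83, P[3] = 87, P[4] = 35, P[5] = 58, P[6] = 40

P[1]: T = 177, S = E(K, T) = 182; 167 ⊕ 182 = 17.
P[2]: T = 178, S = E(K, T) = 181; 230 ⊕ 181 = 83.
P[3]: T = 179, S = E(K, T) = 180; 227 ⊕ 180 = 87.
P[4]: T = 180, S = E(K, T) = 187; 152 ⊕ 187 = 35.
P[5]: T = 181, S = E(K, T) = 186; 128 ⊕ 186 = 58.
P[6]: T = 182, S = E(K, T) = 185; 145 ⊕ 185 = 40.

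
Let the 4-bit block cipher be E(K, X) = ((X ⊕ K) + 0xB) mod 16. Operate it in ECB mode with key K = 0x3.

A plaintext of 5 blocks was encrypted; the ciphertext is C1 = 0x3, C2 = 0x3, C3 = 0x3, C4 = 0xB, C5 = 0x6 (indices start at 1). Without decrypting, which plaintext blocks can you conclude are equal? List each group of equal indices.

ECB encrypts each block independently with the same key, so equal ciphertext blocks imply equal plaintext blocks.
C1 = C2 = C3 = 0x3, so P1 = P2 = P3.

P1 = P2 = P3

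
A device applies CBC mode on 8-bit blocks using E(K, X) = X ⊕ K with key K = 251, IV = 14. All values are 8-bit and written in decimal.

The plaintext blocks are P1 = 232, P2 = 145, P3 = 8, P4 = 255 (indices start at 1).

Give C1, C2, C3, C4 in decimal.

C1 = 29, C2 = 119, C3 = 132, C4 = 128

CBC encryption: C_i = E(K, P_i ⊕ C_{i−1}), with C_{0} = IV.
C1: P1 ⊕ 14 = 230; E(K, 230) = 29.
C2: P2 ⊕ 29 = 140; E(K, 140) = 119.
C3: P3 ⊕ 119 = 127; E(K, 127) = 132.
C4: P4 ⊕ 132 = 123; E(K, 123) = 128.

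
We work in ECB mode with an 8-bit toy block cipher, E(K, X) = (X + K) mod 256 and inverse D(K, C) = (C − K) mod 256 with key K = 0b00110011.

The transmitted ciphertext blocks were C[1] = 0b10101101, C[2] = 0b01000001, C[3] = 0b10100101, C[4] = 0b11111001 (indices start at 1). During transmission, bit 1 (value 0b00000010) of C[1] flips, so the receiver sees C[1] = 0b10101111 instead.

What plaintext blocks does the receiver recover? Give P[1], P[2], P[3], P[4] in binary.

ECB decryption: P_i = D(K, C_i).
Only C[1] changed, to 0b10101111. In ECB, a change in C_i affects only P_i. Decrypting the received ciphertext:
P[1]: D(K, 0b10101111) = 0b01111100.
P[2]: D(K, 0b01000001) = 0b00001110.
P[3]: D(K, 0b10100101) = 0b01110010.
P[4]: D(K, 0b11111001) = 0b11000110.
Blocks that differ from the original plaintext: P[1].

P[1] = 0b01111100, P[2] = 0b00001110, P[3] = 0b01110010, P[4] = 0b11000110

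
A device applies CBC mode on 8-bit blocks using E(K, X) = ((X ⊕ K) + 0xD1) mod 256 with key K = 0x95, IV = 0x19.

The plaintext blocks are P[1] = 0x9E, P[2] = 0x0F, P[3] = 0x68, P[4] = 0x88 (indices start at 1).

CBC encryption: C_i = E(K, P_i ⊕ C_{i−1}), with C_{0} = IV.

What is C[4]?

C[4] = 0x66

C[1]: P[1] ⊕ 0x19 = 0x87; E(K, 0x87) = 0xE3.
C[2]: P[2] ⊕ 0xE3 = 0xEC; E(K, 0xEC) = 0x4A.
C[3]: P[3] ⊕ 0x4A = 0x22; E(K, 0x22) = 0x88.
C[4]: P[4] ⊕ 0x88 = 0x00; E(K, 0x00) = 0x66.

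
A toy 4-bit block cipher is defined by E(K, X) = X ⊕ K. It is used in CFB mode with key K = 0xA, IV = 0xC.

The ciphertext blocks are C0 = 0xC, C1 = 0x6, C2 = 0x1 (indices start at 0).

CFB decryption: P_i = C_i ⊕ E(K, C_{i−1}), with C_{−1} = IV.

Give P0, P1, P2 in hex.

P0 = 0xA, P1 = 0x0, P2 = 0xD

P0: E(K, 0xC) = 0x6; 0xC ⊕ 0x6 = 0xA.
P1: E(K, 0xC) = 0x6; 0x6 ⊕ 0x6 = 0x0.
P2: E(K, 0x6) = 0xC; 0x1 ⊕ 0xC = 0xD.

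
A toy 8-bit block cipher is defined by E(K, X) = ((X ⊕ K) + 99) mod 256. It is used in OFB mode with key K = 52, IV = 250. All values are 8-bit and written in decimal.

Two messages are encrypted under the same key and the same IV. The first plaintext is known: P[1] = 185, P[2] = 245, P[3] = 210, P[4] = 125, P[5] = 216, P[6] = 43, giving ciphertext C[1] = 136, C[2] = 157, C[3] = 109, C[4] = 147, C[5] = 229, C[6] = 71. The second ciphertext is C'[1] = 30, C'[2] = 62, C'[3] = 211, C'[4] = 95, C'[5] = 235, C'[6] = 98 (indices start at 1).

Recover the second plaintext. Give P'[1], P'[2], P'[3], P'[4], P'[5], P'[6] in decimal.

In OFB with a reused IV, both messages share the same keystream S_i, so C_i ⊕ C'_i = P_i ⊕ P'_i and thus P'_i = P_i ⊕ C_i ⊕ C'_i.
P'[1]: 185 ⊕ 136 ⊕ 30 = 47.
P'[2]: 245 ⊕ 157 ⊕ 62 = 86.
P'[3]: 210 ⊕ 109 ⊕ 211 = 108.
P'[4]: 125 ⊕ 147 ⊕ 95 = 177.
P'[5]: 216 ⊕ 229 ⊕ 235 = 214.
P'[6]: 43 ⊕ 71 ⊕ 98 = 14.

P'[1] = 47, P'[2] = 86, P'[3] = 108, P'[4] = 177, P'[5] = 214, P'[6] = 14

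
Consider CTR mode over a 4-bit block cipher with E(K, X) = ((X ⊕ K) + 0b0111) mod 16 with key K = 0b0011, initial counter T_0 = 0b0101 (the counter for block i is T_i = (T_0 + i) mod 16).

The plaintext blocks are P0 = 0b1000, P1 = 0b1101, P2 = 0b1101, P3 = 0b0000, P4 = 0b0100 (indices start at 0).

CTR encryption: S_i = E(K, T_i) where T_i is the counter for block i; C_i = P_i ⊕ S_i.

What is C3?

C0: T = 0b0101, S = E(K, T) = 0b1101; 0b1000 ⊕ 0b1101 = 0b0101.
C1: T = 0b0110, S = E(K, T) = 0b1100; 0b1101 ⊕ 0b1100 = 0b0001.
C2: T = 0b0111, S = E(K, T) = 0b1011; 0b1101 ⊕ 0b1011 = 0b0110.
C3: T = 0b1000, S = E(K, T) = 0b0010; 0b0000 ⊕ 0b0010 = 0b0010.

C3 = 0b0010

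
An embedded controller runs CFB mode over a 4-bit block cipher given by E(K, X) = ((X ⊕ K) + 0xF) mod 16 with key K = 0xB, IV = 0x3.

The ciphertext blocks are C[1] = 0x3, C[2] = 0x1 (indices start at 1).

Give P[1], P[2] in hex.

P[1] = 0x4, P[2] = 0x6

CFB decryption: P_i = C_i ⊕ E(K, C_{i−1}), with C_{0} = IV.
P[1]: E(K, 0x3) = 0x7; 0x3 ⊕ 0x7 = 0x4.
P[2]: E(K, 0x3) = 0x7; 0x1 ⊕ 0x7 = 0x6.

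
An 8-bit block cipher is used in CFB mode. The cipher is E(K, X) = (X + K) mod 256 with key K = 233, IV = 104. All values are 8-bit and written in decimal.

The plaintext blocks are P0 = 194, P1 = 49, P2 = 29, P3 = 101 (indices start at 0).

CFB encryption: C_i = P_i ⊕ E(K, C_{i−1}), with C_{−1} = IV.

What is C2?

C2 = 43

C0: E(K, 104) = 81; 194 ⊕ 81 = 147.
C1: E(K, 147) = 124; 49 ⊕ 124 = 77.
C2: E(K, 77) = 54; 29 ⊕ 54 = 43.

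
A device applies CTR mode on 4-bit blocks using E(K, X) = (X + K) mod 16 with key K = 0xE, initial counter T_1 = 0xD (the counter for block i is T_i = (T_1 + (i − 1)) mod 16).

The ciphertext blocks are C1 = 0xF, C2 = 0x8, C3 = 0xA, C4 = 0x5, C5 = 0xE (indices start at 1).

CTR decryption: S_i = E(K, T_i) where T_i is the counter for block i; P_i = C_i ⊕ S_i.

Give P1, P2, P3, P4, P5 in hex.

P1 = 0x4, P2 = 0x4, P3 = 0x7, P4 = 0xB, P5 = 0x1

P1: T = 0xD, S = E(K, T) = 0xB; 0xF ⊕ 0xB = 0x4.
P2: T = 0xE, S = E(K, T) = 0xC; 0x8 ⊕ 0xC = 0x4.
P3: T = 0xF, S = E(K, T) = 0xD; 0xA ⊕ 0xD = 0x7.
P4: T = 0x0, S = E(K, T) = 0xE; 0x5 ⊕ 0xE = 0xB.
P5: T = 0x1, S = E(K, T) = 0xF; 0xE ⊕ 0xF = 0x1.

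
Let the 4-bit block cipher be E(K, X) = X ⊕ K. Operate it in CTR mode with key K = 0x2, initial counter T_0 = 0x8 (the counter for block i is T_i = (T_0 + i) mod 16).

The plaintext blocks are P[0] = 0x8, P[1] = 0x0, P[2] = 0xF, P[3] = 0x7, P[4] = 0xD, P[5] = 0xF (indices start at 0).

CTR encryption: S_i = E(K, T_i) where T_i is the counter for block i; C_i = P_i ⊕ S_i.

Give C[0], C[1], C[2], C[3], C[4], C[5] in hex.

C[0]: T = 0x8, S = E(K, T) = 0xA; 0x8 ⊕ 0xA = 0x2.
C[1]: T = 0x9, S = E(K, T) = 0xB; 0x0 ⊕ 0xB = 0xB.
C[2]: T = 0xA, S = E(K, T) = 0x8; 0xF ⊕ 0x8 = 0x7.
C[3]: T = 0xB, S = E(K, T) = 0x9; 0x7 ⊕ 0x9 = 0xE.
C[4]: T = 0xC, S = E(K, T) = 0xE; 0xD ⊕ 0xE = 0x3.
C[5]: T = 0xD, S = E(K, T) = 0xF; 0xF ⊕ 0xF = 0x0.

C[0] = 0x2, C[1] = 0xB, C[2] = 0x7, C[3] = 0xE, C[4] = 0x3, C[5] = 0x0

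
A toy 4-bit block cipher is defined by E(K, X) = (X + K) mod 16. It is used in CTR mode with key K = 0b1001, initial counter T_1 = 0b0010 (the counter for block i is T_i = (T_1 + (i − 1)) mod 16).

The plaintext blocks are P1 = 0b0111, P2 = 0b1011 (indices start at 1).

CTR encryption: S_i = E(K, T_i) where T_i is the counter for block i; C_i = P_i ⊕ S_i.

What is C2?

C1: T = 0b0010, S = E(K, T) = 0b1011; 0b0111 ⊕ 0b1011 = 0b1100.
C2: T = 0b0011, S = E(K, T) = 0b1100; 0b1011 ⊕ 0b1100 = 0b0111.

C2 = 0b0111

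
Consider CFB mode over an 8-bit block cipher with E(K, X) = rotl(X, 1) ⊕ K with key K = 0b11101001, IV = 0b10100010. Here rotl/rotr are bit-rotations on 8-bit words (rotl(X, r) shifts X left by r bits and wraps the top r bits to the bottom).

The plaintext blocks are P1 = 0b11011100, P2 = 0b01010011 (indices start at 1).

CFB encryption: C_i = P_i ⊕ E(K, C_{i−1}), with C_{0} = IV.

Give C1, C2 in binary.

C1 = 0b01110000, C2 = 0b01011010

C1: E(K, 0b10100010) = 0b10101100; 0b11011100 ⊕ 0b10101100 = 0b01110000.
C2: E(K, 0b01110000) = 0b00001001; 0b01010011 ⊕ 0b00001001 = 0b01011010.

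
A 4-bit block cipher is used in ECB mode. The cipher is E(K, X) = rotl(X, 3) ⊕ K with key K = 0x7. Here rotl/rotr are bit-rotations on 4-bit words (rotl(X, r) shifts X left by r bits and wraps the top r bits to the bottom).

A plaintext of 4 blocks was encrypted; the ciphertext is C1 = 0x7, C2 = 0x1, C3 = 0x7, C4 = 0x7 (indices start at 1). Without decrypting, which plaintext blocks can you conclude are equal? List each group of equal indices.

ECB encrypts each block independently with the same key, so equal ciphertext blocks imply equal plaintext blocks.
C1 = C3 = C4 = 0x7, so P1 = P3 = P4.

P1 = P3 = P4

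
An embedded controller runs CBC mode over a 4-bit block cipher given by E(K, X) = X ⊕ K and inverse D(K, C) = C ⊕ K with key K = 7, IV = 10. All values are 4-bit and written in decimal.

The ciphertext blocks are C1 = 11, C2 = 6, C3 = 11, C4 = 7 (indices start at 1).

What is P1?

CBC decryption: P_i = D(K, C_i) ⊕ C_{i−1}, with C_{0} = IV.
P1: D(K, 11) = 12; 12 ⊕ 10 = 6.

P1 = 6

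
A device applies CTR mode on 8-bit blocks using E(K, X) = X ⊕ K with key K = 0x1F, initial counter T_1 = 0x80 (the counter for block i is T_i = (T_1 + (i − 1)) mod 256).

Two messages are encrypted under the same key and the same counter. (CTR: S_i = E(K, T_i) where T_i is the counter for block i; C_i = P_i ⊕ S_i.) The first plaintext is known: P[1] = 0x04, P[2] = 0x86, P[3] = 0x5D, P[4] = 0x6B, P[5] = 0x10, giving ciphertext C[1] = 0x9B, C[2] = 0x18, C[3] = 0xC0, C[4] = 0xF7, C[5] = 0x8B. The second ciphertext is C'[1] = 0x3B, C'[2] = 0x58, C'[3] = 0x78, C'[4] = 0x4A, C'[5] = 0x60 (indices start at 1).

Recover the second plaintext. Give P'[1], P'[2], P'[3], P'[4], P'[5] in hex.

P'[1] = 0xA4, P'[2] = 0xC6, P'[3] = 0xE5, P'[4] = 0xD6, P'[5] = 0xFB

In CTR with a reused counter, both messages share the same keystream S_i, so C_i ⊕ C'_i = P_i ⊕ P'_i and thus P'_i = P_i ⊕ C_i ⊕ C'_i.
P'[1]: 0x04 ⊕ 0x9B ⊕ 0x3B = 0xA4.
P'[2]: 0x86 ⊕ 0x18 ⊕ 0x58 = 0xC6.
P'[3]: 0x5D ⊕ 0xC0 ⊕ 0x78 = 0xE5.
P'[4]: 0x6B ⊕ 0xF7 ⊕ 0x4A = 0xD6.
P'[5]: 0x10 ⊕ 0x8B ⊕ 0x60 = 0xFB.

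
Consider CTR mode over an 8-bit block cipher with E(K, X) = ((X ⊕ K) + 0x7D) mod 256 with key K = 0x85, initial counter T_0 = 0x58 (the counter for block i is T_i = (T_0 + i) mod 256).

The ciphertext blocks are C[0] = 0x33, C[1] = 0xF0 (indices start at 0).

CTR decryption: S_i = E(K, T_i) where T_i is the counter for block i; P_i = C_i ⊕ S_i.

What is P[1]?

P[1] = 0xA9

P[1]: T = 0x59, S = E(K, T) = 0x59; 0xF0 ⊕ 0x59 = 0xA9.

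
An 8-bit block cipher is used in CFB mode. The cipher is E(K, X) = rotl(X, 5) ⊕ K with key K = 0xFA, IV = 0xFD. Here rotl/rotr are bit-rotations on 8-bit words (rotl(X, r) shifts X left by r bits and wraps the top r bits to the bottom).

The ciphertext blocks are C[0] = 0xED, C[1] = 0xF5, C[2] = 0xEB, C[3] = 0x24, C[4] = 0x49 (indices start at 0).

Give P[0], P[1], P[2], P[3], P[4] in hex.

CFB decryption: P_i = C_i ⊕ E(K, C_{i−1}), with C_{−1} = IV.
P[0]: E(K, 0xFD) = 0x45; 0xED ⊕ 0x45 = 0xA8.
P[1]: E(K, 0xED) = 0x47; 0xF5 ⊕ 0x47 = 0xB2.
P[2]: E(K, 0xF5) = 0x44; 0xEB ⊕ 0x44 = 0xAF.
P[3]: E(K, 0xEB) = 0x87; 0x24 ⊕ 0x87 = 0xA3.
P[4]: E(K, 0x24) = 0x7E; 0x49 ⊕ 0x7E = 0x37.

P[0] = 0xA8, P[1] = 0xB2, P[2] = 0xAF, P[3] = 0xA3, P[4] = 0x37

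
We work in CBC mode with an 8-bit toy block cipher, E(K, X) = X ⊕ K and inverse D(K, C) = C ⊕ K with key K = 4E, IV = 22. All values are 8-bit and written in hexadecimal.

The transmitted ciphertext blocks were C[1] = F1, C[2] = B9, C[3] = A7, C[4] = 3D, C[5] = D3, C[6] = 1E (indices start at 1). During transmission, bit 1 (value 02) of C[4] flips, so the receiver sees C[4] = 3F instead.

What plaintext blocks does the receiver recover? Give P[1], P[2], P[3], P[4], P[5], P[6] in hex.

CBC decryption: P_i = D(K, C_i) ⊕ C_{i−1}, with C_{0} = IV.
Only C[4] changed, to 3F. In CBC, a change in C_i garbles P_i and flips the same bit in P_{i+1}. Decrypting the received ciphertext:
P[1]: D(K, F1) = BF; BF ⊕ 22 = 9D.
P[2]: D(K, B9) = F7; F7 ⊕ F1 = 06.
P[3]: D(K, A7) = E9; E9 ⊕ B9 = 50.
P[4]: D(K, 3F) = 71; 71 ⊕ A7 = D6.
P[5]: D(K, D3) = 9D; 9D ⊕ 3F = A2.
P[6]: D(K, 1E) = 50; 50 ⊕ D3 = 83.
Blocks that differ from the original plaintext: P[4], P[5].

P[1] = 9D, P[2] = 06, P[3] = 50, P[4] = D6, P[5] = A2, P[6] = 83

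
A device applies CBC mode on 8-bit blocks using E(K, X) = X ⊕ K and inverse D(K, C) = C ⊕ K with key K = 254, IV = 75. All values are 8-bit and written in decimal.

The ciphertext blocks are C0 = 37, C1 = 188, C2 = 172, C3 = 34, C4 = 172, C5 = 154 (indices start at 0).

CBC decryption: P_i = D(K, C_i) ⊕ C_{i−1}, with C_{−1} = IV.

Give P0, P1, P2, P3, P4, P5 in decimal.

P0: D(K, 37) = 219; 219 ⊕ 75 = 144.
P1: D(K, 188) = 66; 66 ⊕ 37 = 103.
P2: D(K, 172) = 82; 82 ⊕ 188 = 238.
P3: D(K, 34) = 220; 220 ⊕ 172 = 112.
P4: D(K, 172) = 82; 82 ⊕ 34 = 112.
P5: D(K, 154) = 100; 100 ⊕ 172 = 200.

P0 = 144, P1 = 103, P2 = 238, P3 = 112, P4 = 112, P5 = 200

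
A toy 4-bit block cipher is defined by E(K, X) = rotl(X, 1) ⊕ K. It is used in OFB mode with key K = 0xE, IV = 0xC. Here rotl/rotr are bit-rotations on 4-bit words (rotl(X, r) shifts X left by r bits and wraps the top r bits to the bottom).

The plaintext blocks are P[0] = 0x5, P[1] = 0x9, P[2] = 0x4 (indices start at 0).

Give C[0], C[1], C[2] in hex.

OFB encryption: S_i = E(K, S_{i−1}) with S_{−1} = IV; C_i = P_i ⊕ S_i.
C[0]: S = E(K, 0xC) = 0x7; 0x5 ⊕ 0x7 = 0x2.
C[1]: S = E(K, 0x7) = 0x0; 0x9 ⊕ 0x0 = 0x9.
C[2]: S = E(K, 0x0) = 0xE; 0x4 ⊕ 0xE = 0xA.

C[0] = 0x2, C[1] = 0x9, C[2] = 0xA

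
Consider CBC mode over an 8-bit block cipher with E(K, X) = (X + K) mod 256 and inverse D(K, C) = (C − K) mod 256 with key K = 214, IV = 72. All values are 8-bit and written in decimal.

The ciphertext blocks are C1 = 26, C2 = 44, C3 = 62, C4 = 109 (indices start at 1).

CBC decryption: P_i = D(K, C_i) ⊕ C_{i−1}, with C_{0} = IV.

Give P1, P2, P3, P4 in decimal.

P1: D(K, 26) = 68; 68 ⊕ 72 = 12.
P2: D(K, 44) = 86; 86 ⊕ 26 = 76.
P3: D(K, 62) = 104; 104 ⊕ 44 = 68.
P4: D(K, 109) = 151; 151 ⊕ 62 = 169.

P1 = 12, P2 = 76, P3 = 68, P4 = 169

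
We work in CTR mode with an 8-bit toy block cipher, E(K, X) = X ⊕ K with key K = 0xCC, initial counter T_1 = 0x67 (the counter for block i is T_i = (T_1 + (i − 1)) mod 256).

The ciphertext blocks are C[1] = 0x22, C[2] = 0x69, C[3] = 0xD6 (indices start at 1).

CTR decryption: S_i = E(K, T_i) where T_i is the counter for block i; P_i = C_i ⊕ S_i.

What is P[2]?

P[2]: T = 0x68, S = E(K, T) = 0xA4; 0x69 ⊕ 0xA4 = 0xCD.

P[2] = 0xCD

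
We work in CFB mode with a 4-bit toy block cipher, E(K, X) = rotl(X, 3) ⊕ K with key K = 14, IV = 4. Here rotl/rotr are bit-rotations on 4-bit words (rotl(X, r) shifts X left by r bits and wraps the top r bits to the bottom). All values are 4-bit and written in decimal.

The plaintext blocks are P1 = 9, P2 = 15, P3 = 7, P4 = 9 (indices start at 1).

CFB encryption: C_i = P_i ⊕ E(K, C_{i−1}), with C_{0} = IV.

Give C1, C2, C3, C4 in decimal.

C1: E(K, 4) = 12; 9 ⊕ 12 = 5.
C2: E(K, 5) = 4; 15 ⊕ 4 = 11.
C3: E(K, 11) = 3; 7 ⊕ 3 = 4.
C4: E(K, 4) = 12; 9 ⊕ 12 = 5.

C1 = 5, C2 = 11, C3 = 4, C4 = 5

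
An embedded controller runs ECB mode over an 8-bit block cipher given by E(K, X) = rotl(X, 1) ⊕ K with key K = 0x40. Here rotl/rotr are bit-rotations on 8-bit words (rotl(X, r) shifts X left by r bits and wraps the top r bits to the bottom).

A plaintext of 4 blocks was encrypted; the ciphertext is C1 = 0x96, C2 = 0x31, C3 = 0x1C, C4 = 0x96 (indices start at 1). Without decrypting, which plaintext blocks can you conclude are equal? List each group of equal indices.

P1 = P4

ECB encrypts each block independently with the same key, so equal ciphertext blocks imply equal plaintext blocks.
C1 = C4 = 0x96, so P1 = P4.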